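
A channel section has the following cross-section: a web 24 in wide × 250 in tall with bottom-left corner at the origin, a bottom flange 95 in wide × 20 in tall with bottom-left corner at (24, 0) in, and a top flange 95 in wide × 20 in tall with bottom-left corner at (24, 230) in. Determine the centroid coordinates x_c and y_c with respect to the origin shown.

web: A = 24 × 250 = 6000.00, centroid at (12.00, 125.00).
bottom flange: A = 95 × 20 = 1900.00, centroid at (71.50, 10.00).
top flange: A = 95 × 20 = 1900.00, centroid at (71.50, 240.00).
ΣA = 9800.00 in², ΣAx_c = 343700.00 in³, ΣAy_c = 1225000.00 in³.
x_c = 343700.00/9800.00 = 35.07 in; y_c = 1225000.00/9800.00 = 125.00 in.

x_c = 35.07 in, y_c = 125.00 in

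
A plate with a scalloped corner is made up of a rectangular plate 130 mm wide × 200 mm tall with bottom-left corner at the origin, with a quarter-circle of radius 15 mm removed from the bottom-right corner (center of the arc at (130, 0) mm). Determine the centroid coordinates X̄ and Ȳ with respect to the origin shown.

plate: A = 130 × 200 = 26000.00, centroid at (65.00, 100.00).
removed quarter-circle: A = −¼π·15² = -176.71, centroid at (123.63, 6.37).
ΣA = 25823.29 mm², ΣAX̄ = 1668152.10 mm³, ΣAȲ = 2598875.00 mm³.
X̄ = 1668152.10/25823.29 = 64.60 mm; Ȳ = 2598875.00/25823.29 = 100.64 mm.

X̄ = 64.60 mm, Ȳ = 100.64 mm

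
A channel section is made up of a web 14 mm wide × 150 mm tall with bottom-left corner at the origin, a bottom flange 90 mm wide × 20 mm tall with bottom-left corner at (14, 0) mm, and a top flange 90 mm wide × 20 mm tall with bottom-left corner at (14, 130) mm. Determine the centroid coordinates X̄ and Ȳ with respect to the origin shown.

X̄ = 39.84 mm, Ȳ = 75.00 mm

web: A = 14 × 150 = 2100.00, centroid at (7.00, 75.00).
bottom flange: A = 90 × 20 = 1800.00, centroid at (59.00, 10.00).
top flange: A = 90 × 20 = 1800.00, centroid at (59.00, 140.00).
ΣA = 5700.00 mm²
ΣAX̄ = (2100.00)(7.00) + (1800.00)(59.00) + (1800.00)(59.00) = 227100.00 mm³
ΣAȲ = (2100.00)(75.00) + (1800.00)(10.00) + (1800.00)(140.00) = 427500.00 mm³
X̄ = 227100.00 / 5700.00 = 39.84 mm
Ȳ = 427500.00 / 5700.00 = 75.00 mm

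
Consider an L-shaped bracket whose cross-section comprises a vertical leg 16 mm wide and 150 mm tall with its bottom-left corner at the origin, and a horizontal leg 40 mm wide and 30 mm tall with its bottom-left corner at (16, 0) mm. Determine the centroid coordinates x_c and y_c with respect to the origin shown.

vertical leg: A = 16 × 150 = 2400.00, centroid at (8.00, 75.00).
horizontal leg: A = 40 × 30 = 1200.00, centroid at (36.00, 15.00).
ΣA = 3600.00 mm², ΣAx_c = 62400.00 mm³, ΣAy_c = 198000.00 mm³.
x_c = 62400.00/3600.00 = 17.33 mm; y_c = 198000.00/3600.00 = 55.00 mm.

x_c = 17.33 mm, y_c = 55.00 mm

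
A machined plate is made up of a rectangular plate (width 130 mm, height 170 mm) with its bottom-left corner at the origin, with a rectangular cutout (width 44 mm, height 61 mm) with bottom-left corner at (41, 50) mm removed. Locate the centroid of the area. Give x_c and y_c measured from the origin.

plate: A = 130 × 170 = 22100.00, centroid at (65.00, 85.00).
hole: A = −(44 × 61) = -2684.00, centroid at (63.00, 80.50).
ΣA = 19416.00 mm²
ΣAx_c = (22100.00)(65.00) + (-2684.00)(63.00) = 1267408.00 mm³
ΣAy_c = (22100.00)(85.00) + (-2684.00)(80.50) = 1662438.00 mm³
x_c = 1267408.00 / 19416.00 = 65.28 mm
y_c = 1662438.00 / 19416.00 = 85.62 mm

x_c = 65.28 mm, y_c = 85.62 mm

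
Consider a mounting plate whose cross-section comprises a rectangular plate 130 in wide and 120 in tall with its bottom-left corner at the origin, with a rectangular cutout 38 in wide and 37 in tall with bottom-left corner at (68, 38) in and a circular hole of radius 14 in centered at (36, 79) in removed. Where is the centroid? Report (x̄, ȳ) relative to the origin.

x̄ = 64.04 in, ȳ = 59.50 in

Part | A | x̄ᵢ | ȳᵢ | A·x̄ᵢ | A·ȳᵢ
plate | 15600.00 | 65.00 | 60.00 | 1014000.00 | 936000.00
hole 1 | -1406.00 | 87.00 | 56.50 | -122322.00 | -79439.00
hole 2 | -615.75 | 36.00 | 79.00 | -22167.08 | -48644.42
Σ | 13578.25 |  |  | 869510.92 | 807916.58
x̄ = 869510.92 / 13578.25 = 64.04 in
ȳ = 807916.58 / 13578.25 = 59.50 in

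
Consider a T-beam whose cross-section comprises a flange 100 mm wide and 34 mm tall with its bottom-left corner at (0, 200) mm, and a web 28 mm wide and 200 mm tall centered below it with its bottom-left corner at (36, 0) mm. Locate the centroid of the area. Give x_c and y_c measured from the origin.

x_c = 50.00 mm, y_c = 144.20 mm

Part | A | x̄ᵢ | ȳᵢ | A·x̄ᵢ | A·ȳᵢ
web | 5600.00 | 50.00 | 100.00 | 280000.00 | 560000.00
flange | 3400.00 | 50.00 | 217.00 | 170000.00 | 737800.00
Σ | 9000.00 |  |  | 450000.00 | 1297800.00
x_c = 450000.00 / 9000.00 = 50.00 mm
y_c = 1297800.00 / 9000.00 = 144.20 mm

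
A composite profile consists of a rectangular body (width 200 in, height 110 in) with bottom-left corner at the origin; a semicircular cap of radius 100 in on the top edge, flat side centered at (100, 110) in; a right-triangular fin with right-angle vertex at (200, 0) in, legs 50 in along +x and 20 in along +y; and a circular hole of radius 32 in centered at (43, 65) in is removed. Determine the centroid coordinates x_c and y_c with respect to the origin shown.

Part | A | x̄ᵢ | ȳᵢ | A·x̄ᵢ | A·ȳᵢ
rectangular body | 22000.00 | 100.00 | 55.00 | 2200000.00 | 1210000.00
semicircular top | 15707.96 | 100.00 | 152.44 | 1570796.33 | 2394542.63
triangular fin | 500.00 | 216.67 | 6.67 | 108333.33 | 3333.33
hole | -3216.99 | 43.00 | 65.00 | -138330.61 | -209104.41
Σ | 34990.97 |  |  | 3740799.05 | 3398771.55
x_c = 3740799.05 / 34990.97 = 106.91 in
y_c = 3398771.55 / 34990.97 = 97.13 in

x_c = 106.91 in, y_c = 97.13 in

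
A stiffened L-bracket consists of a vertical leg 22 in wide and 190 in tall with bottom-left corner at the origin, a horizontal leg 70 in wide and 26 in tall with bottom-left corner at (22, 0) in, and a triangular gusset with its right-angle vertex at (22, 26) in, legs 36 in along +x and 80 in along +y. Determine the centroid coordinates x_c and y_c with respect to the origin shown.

x_c = 26.70 in, y_c = 66.75 in

vertical leg: A = 22 × 190 = 4180.00, centroid at (11.00, 95.00).
horizontal leg: A = 70 × 26 = 1820.00, centroid at (57.00, 13.00).
gusset: A = ½·36·80 = 1440.00, centroid at (34.00, 52.67).
ΣA = 7440.00 in²
ΣAx_c = (4180.00)(11.00) + (1820.00)(57.00) + (1440.00)(34.00) = 198680.00 in³
ΣAy_c = (4180.00)(95.00) + (1820.00)(13.00) + (1440.00)(52.67) = 496600.00 in³
x_c = 198680.00 / 7440.00 = 26.70 in
y_c = 496600.00 / 7440.00 = 66.75 in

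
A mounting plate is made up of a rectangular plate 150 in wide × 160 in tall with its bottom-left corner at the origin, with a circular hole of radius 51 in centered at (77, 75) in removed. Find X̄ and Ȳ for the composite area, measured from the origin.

X̄ = 73.97 in, Ȳ = 82.58 in

plate: A = 150 × 160 = 24000.00, centroid at (75.00, 80.00).
hole: A = −π·51² = -8171.28, centroid at (77.00, 75.00).
ΣA = 15828.72 in²
ΣAX̄ = (24000.00)(75.00) + (-8171.28)(77.00) = 1170811.25 in³
ΣAȲ = (24000.00)(80.00) + (-8171.28)(75.00) = 1307153.81 in³
X̄ = 1170811.25 / 15828.72 = 73.97 in
Ȳ = 1307153.81 / 15828.72 = 82.58 in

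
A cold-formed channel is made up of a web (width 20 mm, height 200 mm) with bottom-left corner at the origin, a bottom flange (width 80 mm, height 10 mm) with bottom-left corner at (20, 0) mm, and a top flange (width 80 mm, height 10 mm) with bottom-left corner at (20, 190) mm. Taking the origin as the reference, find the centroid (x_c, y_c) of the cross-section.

x_c = 24.29 mm, y_c = 100.00 mm

web: A = 20 × 200 = 4000.00, centroid at (10.00, 100.00).
bottom flange: A = 80 × 10 = 800.00, centroid at (60.00, 5.00).
top flange: A = 80 × 10 = 800.00, centroid at (60.00, 195.00).
ΣA = 5600.00 mm², ΣAx_c = 136000.00 mm³, ΣAy_c = 560000.00 mm³.
x_c = 136000.00/5600.00 = 24.29 mm; y_c = 560000.00/5600.00 = 100.00 mm.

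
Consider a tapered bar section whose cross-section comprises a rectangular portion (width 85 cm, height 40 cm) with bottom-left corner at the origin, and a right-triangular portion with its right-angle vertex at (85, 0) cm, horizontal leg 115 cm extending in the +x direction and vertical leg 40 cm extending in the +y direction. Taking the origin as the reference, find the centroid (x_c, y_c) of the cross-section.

rectangular portion: A = 85 × 40 = 3400.00, centroid at (42.50, 20.00).
triangular portion: A = ½·115·40 = 2300.00, centroid at (123.33, 13.33).
ΣA = 5700.00 cm²
ΣAx_c = (3400.00)(42.50) + (2300.00)(123.33) = 428166.67 cm³
ΣAy_c = (3400.00)(20.00) + (2300.00)(13.33) = 98666.67 cm³
x_c = 428166.67 / 5700.00 = 75.12 cm
y_c = 98666.67 / 5700.00 = 17.31 cm

x_c = 75.12 cm, y_c = 17.31 cm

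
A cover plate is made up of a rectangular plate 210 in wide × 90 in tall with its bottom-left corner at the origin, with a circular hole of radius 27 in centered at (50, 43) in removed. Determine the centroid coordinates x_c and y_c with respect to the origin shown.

plate: A = 210 × 90 = 18900.00, centroid at (105.00, 45.00).
hole: A = −π·27² = -2290.22, centroid at (50.00, 43.00).
ΣA = 16609.78 in², ΣAx_c = 1869988.95 in³, ΣAy_c = 752020.50 in³.
x_c = 1869988.95/16609.78 = 112.58 in; y_c = 752020.50/16609.78 = 45.28 in.

x_c = 112.58 in, y_c = 45.28 in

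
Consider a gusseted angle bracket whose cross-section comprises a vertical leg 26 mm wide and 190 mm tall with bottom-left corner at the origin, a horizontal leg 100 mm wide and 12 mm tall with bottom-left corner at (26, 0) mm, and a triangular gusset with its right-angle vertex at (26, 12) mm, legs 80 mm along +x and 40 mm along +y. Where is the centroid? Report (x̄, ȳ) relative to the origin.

Part | A | x̄ᵢ | ȳᵢ | A·x̄ᵢ | A·ȳᵢ
vertical leg | 4940.00 | 13.00 | 95.00 | 64220.00 | 469300.00
horizontal leg | 1200.00 | 76.00 | 6.00 | 91200.00 | 7200.00
gusset | 1600.00 | 52.67 | 25.33 | 84266.67 | 40533.33
Σ | 7740.00 |  |  | 239686.67 | 517033.33
x̄ = 239686.67 / 7740.00 = 30.97 mm
ȳ = 517033.33 / 7740.00 = 66.80 mm

x̄ = 30.97 mm, ȳ = 66.80 mm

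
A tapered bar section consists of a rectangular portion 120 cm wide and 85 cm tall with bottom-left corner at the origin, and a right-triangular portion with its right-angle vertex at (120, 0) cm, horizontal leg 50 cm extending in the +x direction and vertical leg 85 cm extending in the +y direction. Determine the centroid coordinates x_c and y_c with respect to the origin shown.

Part | A | x̄ᵢ | ȳᵢ | A·x̄ᵢ | A·ȳᵢ
rectangular portion | 10200.00 | 60.00 | 42.50 | 612000.00 | 433500.00
triangular portion | 2125.00 | 136.67 | 28.33 | 290416.67 | 60208.33
Σ | 12325.00 |  |  | 902416.67 | 493708.33
x_c = 902416.67 / 12325.00 = 73.22 cm
y_c = 493708.33 / 12325.00 = 40.06 cm

x_c = 73.22 cm, y_c = 40.06 cm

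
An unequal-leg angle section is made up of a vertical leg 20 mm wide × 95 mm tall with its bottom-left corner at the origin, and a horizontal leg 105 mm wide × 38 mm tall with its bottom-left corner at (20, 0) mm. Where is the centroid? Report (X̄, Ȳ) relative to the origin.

vertical leg: A = 20 × 95 = 1900.00, centroid at (10.00, 47.50).
horizontal leg: A = 105 × 38 = 3990.00, centroid at (72.50, 19.00).
ΣA = 5890.00 mm², ΣAX̄ = 308275.00 mm³, ΣAȲ = 166060.00 mm³.
X̄ = 308275.00/5890.00 = 52.34 mm; Ȳ = 166060.00/5890.00 = 28.19 mm.

X̄ = 52.34 mm, Ȳ = 28.19 mm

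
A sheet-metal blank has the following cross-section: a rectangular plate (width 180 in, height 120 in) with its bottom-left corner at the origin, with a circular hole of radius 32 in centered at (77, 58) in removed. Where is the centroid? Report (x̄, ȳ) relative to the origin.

x̄ = 92.27 in, ȳ = 60.35 in

plate: A = 180 × 120 = 21600.00, centroid at (90.00, 60.00).
hole: A = −π·32² = -3216.99, centroid at (77.00, 58.00).
ΣA = 18383.01 in²
ΣAx̄ = (21600.00)(90.00) + (-3216.99)(77.00) = 1696291.70 in³
ΣAȳ = (21600.00)(60.00) + (-3216.99)(58.00) = 1109414.53 in³
x̄ = 1696291.70 / 18383.01 = 92.27 in
ȳ = 1109414.53 / 18383.01 = 60.35 in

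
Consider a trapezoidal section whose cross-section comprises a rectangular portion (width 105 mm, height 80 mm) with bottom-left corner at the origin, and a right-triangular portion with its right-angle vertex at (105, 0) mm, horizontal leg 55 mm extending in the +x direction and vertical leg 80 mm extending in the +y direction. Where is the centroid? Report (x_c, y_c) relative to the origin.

Part | A | x̄ᵢ | ȳᵢ | A·x̄ᵢ | A·ȳᵢ
rectangular portion | 8400.00 | 52.50 | 40.00 | 441000.00 | 336000.00
triangular portion | 2200.00 | 123.33 | 26.67 | 271333.33 | 58666.67
Σ | 10600.00 |  |  | 712333.33 | 394666.67
x_c = 712333.33 / 10600.00 = 67.20 mm
y_c = 394666.67 / 10600.00 = 37.23 mm

x_c = 67.20 mm, y_c = 37.23 mm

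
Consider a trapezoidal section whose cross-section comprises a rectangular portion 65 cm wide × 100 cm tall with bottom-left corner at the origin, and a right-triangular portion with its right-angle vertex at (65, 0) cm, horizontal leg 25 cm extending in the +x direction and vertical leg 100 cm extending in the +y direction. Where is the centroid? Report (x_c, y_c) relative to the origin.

rectangular portion: A = 65 × 100 = 6500.00, centroid at (32.50, 50.00).
triangular portion: A = ½·25·100 = 1250.00, centroid at (73.33, 33.33).
ΣA = 7750.00 cm²
ΣAx_c = (6500.00)(32.50) + (1250.00)(73.33) = 302916.67 cm³
ΣAy_c = (6500.00)(50.00) + (1250.00)(33.33) = 366666.67 cm³
x_c = 302916.67 / 7750.00 = 39.09 cm
y_c = 366666.67 / 7750.00 = 47.31 cm

x_c = 39.09 cm, y_c = 47.31 cm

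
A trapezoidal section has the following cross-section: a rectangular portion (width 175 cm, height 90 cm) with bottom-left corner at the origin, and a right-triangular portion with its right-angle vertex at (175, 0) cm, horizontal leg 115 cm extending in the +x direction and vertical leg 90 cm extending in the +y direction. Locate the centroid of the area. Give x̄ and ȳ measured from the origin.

x̄ = 118.62 cm, ȳ = 41.29 cm

rectangular portion: A = 175 × 90 = 15750.00, centroid at (87.50, 45.00).
triangular portion: A = ½·115·90 = 5175.00, centroid at (213.33, 30.00).
ΣA = 20925.00 cm²
ΣAx̄ = (15750.00)(87.50) + (5175.00)(213.33) = 2482125.00 cm³
ΣAȳ = (15750.00)(45.00) + (5175.00)(30.00) = 864000.00 cm³
x̄ = 2482125.00 / 20925.00 = 118.62 cm
ȳ = 864000.00 / 20925.00 = 41.29 cm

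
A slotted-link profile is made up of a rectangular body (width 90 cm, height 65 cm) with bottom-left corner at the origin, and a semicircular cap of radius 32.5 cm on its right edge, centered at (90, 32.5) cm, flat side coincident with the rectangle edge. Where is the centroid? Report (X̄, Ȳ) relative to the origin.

X̄ = 57.99 cm, Ȳ = 32.50 cm

Part | A | x̄ᵢ | ȳᵢ | A·x̄ᵢ | A·ȳᵢ
rectangular body | 5850.00 | 45.00 | 32.50 | 263250.00 | 190125.00
semicircular end | 1659.15 | 103.79 | 32.50 | 172209.24 | 53922.49
Σ | 7509.15 |  |  | 435459.24 | 244047.49
X̄ = 435459.24 / 7509.15 = 57.99 cm
Ȳ = 244047.49 / 7509.15 = 32.50 cm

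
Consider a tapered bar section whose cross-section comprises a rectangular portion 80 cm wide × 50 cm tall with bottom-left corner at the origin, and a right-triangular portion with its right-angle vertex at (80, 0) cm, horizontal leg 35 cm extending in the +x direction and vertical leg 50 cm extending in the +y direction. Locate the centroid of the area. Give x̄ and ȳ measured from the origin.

x̄ = 49.27 cm, ȳ = 23.50 cm

rectangular portion: A = 80 × 50 = 4000.00, centroid at (40.00, 25.00).
triangular portion: A = ½·35·50 = 875.00, centroid at (91.67, 16.67).
ΣA = 4875.00 cm²
ΣAx̄ = (4000.00)(40.00) + (875.00)(91.67) = 240208.33 cm³
ΣAȳ = (4000.00)(25.00) + (875.00)(16.67) = 114583.33 cm³
x̄ = 240208.33 / 4875.00 = 49.27 cm
ȳ = 114583.33 / 4875.00 = 23.50 cm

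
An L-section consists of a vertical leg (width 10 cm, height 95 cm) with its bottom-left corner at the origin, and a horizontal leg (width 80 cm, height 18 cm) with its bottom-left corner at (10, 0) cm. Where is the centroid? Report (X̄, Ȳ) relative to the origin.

vertical leg: A = 10 × 95 = 950.00, centroid at (5.00, 47.50).
horizontal leg: A = 80 × 18 = 1440.00, centroid at (50.00, 9.00).
ΣA = 2390.00 cm², ΣAX̄ = 76750.00 cm³, ΣAȲ = 58085.00 cm³.
X̄ = 76750.00/2390.00 = 32.11 cm; Ȳ = 58085.00/2390.00 = 24.30 cm.

X̄ = 32.11 cm, Ȳ = 24.30 cm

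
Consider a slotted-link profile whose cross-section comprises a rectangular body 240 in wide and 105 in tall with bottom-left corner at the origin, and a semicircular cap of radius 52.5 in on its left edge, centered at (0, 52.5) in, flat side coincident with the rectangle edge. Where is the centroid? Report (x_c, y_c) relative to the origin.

Part | A | x̄ᵢ | ȳᵢ | A·x̄ᵢ | A·ȳᵢ
rectangular body | 25200.00 | 120.00 | 52.50 | 3024000.00 | 1323000.00
semicircular end | 4329.51 | -22.28 | 52.50 | -96468.75 | 227299.14
Σ | 29529.51 |  |  | 2927531.25 | 1550299.14
x_c = 2927531.25 / 29529.51 = 99.14 in
y_c = 1550299.14 / 29529.51 = 52.50 in

x_c = 99.14 in, y_c = 52.50 in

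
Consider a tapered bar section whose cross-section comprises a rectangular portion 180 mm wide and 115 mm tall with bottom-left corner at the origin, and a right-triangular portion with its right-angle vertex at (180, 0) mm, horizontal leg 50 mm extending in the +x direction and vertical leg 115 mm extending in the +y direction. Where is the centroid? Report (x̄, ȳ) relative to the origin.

x̄ = 103.01 mm, ȳ = 55.16 mm

rectangular portion: A = 180 × 115 = 20700.00, centroid at (90.00, 57.50).
triangular portion: A = ½·50·115 = 2875.00, centroid at (196.67, 38.33).
ΣA = 23575.00 mm²
ΣAx̄ = (20700.00)(90.00) + (2875.00)(196.67) = 2428416.67 mm³
ΣAȳ = (20700.00)(57.50) + (2875.00)(38.33) = 1300458.33 mm³
x̄ = 2428416.67 / 23575.00 = 103.01 mm
ȳ = 1300458.33 / 23575.00 = 55.16 mm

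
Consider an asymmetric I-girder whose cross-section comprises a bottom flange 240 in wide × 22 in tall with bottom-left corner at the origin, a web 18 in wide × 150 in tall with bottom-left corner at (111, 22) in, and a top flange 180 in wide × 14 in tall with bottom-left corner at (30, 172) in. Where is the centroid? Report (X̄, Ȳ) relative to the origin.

X̄ = 120.00 in, Ȳ = 73.43 in

bottom flange: A = 240 × 22 = 5280.00, centroid at (120.00, 11.00).
web: A = 18 × 150 = 2700.00, centroid at (120.00, 97.00).
top flange: A = 180 × 14 = 2520.00, centroid at (120.00, 179.00).
ΣA = 10500.00 in², ΣAX̄ = 1260000.00 in³, ΣAȲ = 771060.00 in³.
X̄ = 1260000.00/10500.00 = 120.00 in; Ȳ = 771060.00/10500.00 = 73.43 in.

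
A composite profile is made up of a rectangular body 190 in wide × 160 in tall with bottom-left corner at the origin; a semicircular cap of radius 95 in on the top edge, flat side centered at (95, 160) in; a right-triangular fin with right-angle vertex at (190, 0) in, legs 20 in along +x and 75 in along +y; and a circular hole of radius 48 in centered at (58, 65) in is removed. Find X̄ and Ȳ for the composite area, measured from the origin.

rectangular body: A = 190 × 160 = 30400.00, centroid at (95.00, 80.00).
semicircular top: A = ½π·95² = 14176.44, centroid at (95.00, 200.32).
triangular fin: A = ½·20·75 = 750.00, centroid at (196.67, 25.00).
hole: A = −π·48² = -7238.23, centroid at (58.00, 65.00).
ΣA = 38088.21 in², ΣAX̄ = 3962444.19 in³, ΣAȲ = 4820078.31 in³.
X̄ = 3962444.19/38088.21 = 104.03 in; Ȳ = 4820078.31/38088.21 = 126.55 in.

X̄ = 104.03 in, Ȳ = 126.55 in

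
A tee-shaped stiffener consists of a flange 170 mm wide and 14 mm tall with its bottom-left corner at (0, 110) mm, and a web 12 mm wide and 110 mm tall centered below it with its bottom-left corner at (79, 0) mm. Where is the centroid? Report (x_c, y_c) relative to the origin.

web: A = 12 × 110 = 1320.00, centroid at (85.00, 55.00).
flange: A = 170 × 14 = 2380.00, centroid at (85.00, 117.00).
ΣA = 3700.00 mm², ΣAx_c = 314500.00 mm³, ΣAy_c = 351060.00 mm³.
x_c = 314500.00/3700.00 = 85.00 mm; y_c = 351060.00/3700.00 = 94.88 mm.

x_c = 85.00 mm, y_c = 94.88 mm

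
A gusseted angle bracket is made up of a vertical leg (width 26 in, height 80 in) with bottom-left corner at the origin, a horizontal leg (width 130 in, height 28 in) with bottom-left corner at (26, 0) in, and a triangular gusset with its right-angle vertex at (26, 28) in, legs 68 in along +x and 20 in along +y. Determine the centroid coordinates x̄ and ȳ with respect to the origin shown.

Part | A | x̄ᵢ | ȳᵢ | A·x̄ᵢ | A·ȳᵢ
vertical leg | 2080.00 | 13.00 | 40.00 | 27040.00 | 83200.00
horizontal leg | 3640.00 | 91.00 | 14.00 | 331240.00 | 50960.00
gusset | 680.00 | 48.67 | 34.67 | 33093.33 | 23573.33
Σ | 6400.00 |  |  | 391373.33 | 157733.33
x̄ = 391373.33 / 6400.00 = 61.15 in
ȳ = 157733.33 / 6400.00 = 24.65 in

x̄ = 61.15 in, ȳ = 24.65 in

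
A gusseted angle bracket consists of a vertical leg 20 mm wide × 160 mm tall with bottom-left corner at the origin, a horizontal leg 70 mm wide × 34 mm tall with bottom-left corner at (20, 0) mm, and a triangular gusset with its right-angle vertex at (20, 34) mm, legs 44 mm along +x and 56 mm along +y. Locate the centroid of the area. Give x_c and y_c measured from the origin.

Part | A | x̄ᵢ | ȳᵢ | A·x̄ᵢ | A·ȳᵢ
vertical leg | 3200.00 | 10.00 | 80.00 | 32000.00 | 256000.00
horizontal leg | 2380.00 | 55.00 | 17.00 | 130900.00 | 40460.00
gusset | 1232.00 | 34.67 | 52.67 | 42709.33 | 64885.33
Σ | 6812.00 |  |  | 205609.33 | 361345.33
x_c = 205609.33 / 6812.00 = 30.18 mm
y_c = 361345.33 / 6812.00 = 53.05 mm

x_c = 30.18 mm, y_c = 53.05 mm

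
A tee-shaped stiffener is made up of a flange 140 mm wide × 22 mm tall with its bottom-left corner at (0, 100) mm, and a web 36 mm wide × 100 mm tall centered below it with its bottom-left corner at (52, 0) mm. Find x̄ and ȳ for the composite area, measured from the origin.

web: A = 36 × 100 = 3600.00, centroid at (70.00, 50.00).
flange: A = 140 × 22 = 3080.00, centroid at (70.00, 111.00).
ΣA = 6680.00 mm², ΣAx̄ = 467600.00 mm³, ΣAȳ = 521880.00 mm³.
x̄ = 467600.00/6680.00 = 70.00 mm; ȳ = 521880.00/6680.00 = 78.13 mm.

x̄ = 70.00 mm, ȳ = 78.13 mm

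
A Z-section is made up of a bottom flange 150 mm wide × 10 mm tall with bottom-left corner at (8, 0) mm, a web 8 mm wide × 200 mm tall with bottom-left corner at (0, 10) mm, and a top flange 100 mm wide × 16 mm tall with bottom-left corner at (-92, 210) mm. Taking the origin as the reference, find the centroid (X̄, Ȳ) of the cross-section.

X̄ = 13.55 mm, Ȳ = 113.26 mm

bottom flange: A = 150 × 10 = 1500.00, centroid at (83.00, 5.00).
web: A = 8 × 200 = 1600.00, centroid at (4.00, 110.00).
top flange: A = 100 × 16 = 1600.00, centroid at (-42.00, 218.00).
ΣA = 4700.00 mm², ΣAX̄ = 63700.00 mm³, ΣAȲ = 532300.00 mm³.
X̄ = 63700.00/4700.00 = 13.55 mm; Ȳ = 532300.00/4700.00 = 113.26 mm.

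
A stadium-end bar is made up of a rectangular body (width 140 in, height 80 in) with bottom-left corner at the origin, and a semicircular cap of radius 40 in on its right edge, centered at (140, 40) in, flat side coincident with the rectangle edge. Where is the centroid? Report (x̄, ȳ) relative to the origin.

rectangular body: A = 140 × 80 = 11200.00, centroid at (70.00, 40.00).
semicircular end: A = ½π·40² = 2513.27, centroid at (156.98, 40.00).
ΣA = 13713.27 in²
ΣAx̄ = (11200.00)(70.00) + (2513.27)(156.98) = 1178525.04 in³
ΣAȳ = (11200.00)(40.00) + (2513.27)(40.00) = 548530.96 in³
x̄ = 1178525.04 / 13713.27 = 85.94 in
ȳ = 548530.96 / 13713.27 = 40.00 in

x̄ = 85.94 in, ȳ = 40.00 in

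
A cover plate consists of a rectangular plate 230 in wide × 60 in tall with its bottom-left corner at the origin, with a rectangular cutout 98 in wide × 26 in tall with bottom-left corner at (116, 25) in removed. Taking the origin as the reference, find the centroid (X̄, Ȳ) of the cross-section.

X̄ = 103.68 in, Ȳ = 28.19 in

plate: A = 230 × 60 = 13800.00, centroid at (115.00, 30.00).
hole: A = −(98 × 26) = -2548.00, centroid at (165.00, 38.00).
ΣA = 11252.00 in², ΣAX̄ = 1166580.00 in³, ΣAȲ = 317176.00 in³.
X̄ = 1166580.00/11252.00 = 103.68 in; Ȳ = 317176.00/11252.00 = 28.19 in.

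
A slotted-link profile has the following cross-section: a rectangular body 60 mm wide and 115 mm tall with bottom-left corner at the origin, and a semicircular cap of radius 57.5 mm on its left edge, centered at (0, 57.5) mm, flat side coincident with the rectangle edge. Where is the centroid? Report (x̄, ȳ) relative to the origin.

x̄ = 6.64 mm, ȳ = 57.50 mm

Part | A | x̄ᵢ | ȳᵢ | A·x̄ᵢ | A·ȳᵢ
rectangular body | 6900.00 | 30.00 | 57.50 | 207000.00 | 396750.00
semicircular end | 5193.45 | -24.40 | 57.50 | -126739.58 | 298623.11
Σ | 12093.45 |  |  | 80260.42 | 695373.11
x̄ = 80260.42 / 12093.45 = 6.64 mm
ȳ = 695373.11 / 12093.45 = 57.50 mm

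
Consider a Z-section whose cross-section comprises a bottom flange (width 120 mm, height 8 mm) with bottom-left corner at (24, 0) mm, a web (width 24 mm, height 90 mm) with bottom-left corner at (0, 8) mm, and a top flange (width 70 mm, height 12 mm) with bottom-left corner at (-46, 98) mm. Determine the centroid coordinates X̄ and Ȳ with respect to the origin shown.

X̄ = 24.58 mm, Ȳ = 51.94 mm

bottom flange: A = 120 × 8 = 960.00, centroid at (84.00, 4.00).
web: A = 24 × 90 = 2160.00, centroid at (12.00, 53.00).
top flange: A = 70 × 12 = 840.00, centroid at (-11.00, 104.00).
ΣA = 3960.00 mm²
ΣAX̄ = (960.00)(84.00) + (2160.00)(12.00) + (840.00)(-11.00) = 97320.00 mm³
ΣAȲ = (960.00)(4.00) + (2160.00)(53.00) + (840.00)(104.00) = 205680.00 mm³
X̄ = 97320.00 / 3960.00 = 24.58 mm
Ȳ = 205680.00 / 3960.00 = 51.94 mm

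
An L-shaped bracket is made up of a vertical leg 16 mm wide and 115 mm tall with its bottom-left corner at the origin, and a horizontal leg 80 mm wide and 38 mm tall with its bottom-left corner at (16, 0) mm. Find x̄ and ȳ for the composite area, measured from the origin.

x̄ = 37.90 mm, ȳ = 33.52 mm

vertical leg: A = 16 × 115 = 1840.00, centroid at (8.00, 57.50).
horizontal leg: A = 80 × 38 = 3040.00, centroid at (56.00, 19.00).
ΣA = 4880.00 mm²
ΣAx̄ = (1840.00)(8.00) + (3040.00)(56.00) = 184960.00 mm³
ΣAȳ = (1840.00)(57.50) + (3040.00)(19.00) = 163560.00 mm³
x̄ = 184960.00 / 4880.00 = 37.90 mm
ȳ = 163560.00 / 4880.00 = 33.52 mm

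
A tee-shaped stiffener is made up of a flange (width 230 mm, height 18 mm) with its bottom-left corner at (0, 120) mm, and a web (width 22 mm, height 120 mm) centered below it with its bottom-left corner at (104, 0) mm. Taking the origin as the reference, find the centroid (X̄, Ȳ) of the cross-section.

X̄ = 115.00 mm, Ȳ = 102.13 mm

web: A = 22 × 120 = 2640.00, centroid at (115.00, 60.00).
flange: A = 230 × 18 = 4140.00, centroid at (115.00, 129.00).
ΣA = 6780.00 mm²
ΣAX̄ = (2640.00)(115.00) + (4140.00)(115.00) = 779700.00 mm³
ΣAȲ = (2640.00)(60.00) + (4140.00)(129.00) = 692460.00 mm³
X̄ = 779700.00 / 6780.00 = 115.00 mm
Ȳ = 692460.00 / 6780.00 = 102.13 mm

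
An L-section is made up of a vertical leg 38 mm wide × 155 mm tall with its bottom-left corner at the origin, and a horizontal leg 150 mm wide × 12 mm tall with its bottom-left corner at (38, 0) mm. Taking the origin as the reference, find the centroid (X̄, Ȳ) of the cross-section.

vertical leg: A = 38 × 155 = 5890.00, centroid at (19.00, 77.50).
horizontal leg: A = 150 × 12 = 1800.00, centroid at (113.00, 6.00).
ΣA = 7690.00 mm²
ΣAX̄ = (5890.00)(19.00) + (1800.00)(113.00) = 315310.00 mm³
ΣAȲ = (5890.00)(77.50) + (1800.00)(6.00) = 467275.00 mm³
X̄ = 315310.00 / 7690.00 = 41.00 mm
Ȳ = 467275.00 / 7690.00 = 60.76 mm

X̄ = 41.00 mm, Ȳ = 60.76 mm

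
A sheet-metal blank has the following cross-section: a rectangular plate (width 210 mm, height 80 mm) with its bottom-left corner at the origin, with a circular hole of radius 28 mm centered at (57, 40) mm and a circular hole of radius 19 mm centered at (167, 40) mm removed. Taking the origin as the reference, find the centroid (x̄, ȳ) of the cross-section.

plate: A = 210 × 80 = 16800.00, centroid at (105.00, 40.00).
hole 1: A = −π·28² = -2463.01, centroid at (57.00, 40.00).
hole 2: A = −π·19² = -1134.11, centroid at (167.00, 40.00).
ΣA = 13202.88 mm²
ΣAx̄ = (16800.00)(105.00) + (-2463.01)(57.00) + (-1134.11)(167.00) = 1434211.31 mm³
ΣAȳ = (16800.00)(40.00) + (-2463.01)(40.00) + (-1134.11)(40.00) = 528115.06 mm³
x̄ = 1434211.31 / 13202.88 = 108.63 mm
ȳ = 528115.06 / 13202.88 = 40.00 mm

x̄ = 108.63 mm, ȳ = 40.00 mm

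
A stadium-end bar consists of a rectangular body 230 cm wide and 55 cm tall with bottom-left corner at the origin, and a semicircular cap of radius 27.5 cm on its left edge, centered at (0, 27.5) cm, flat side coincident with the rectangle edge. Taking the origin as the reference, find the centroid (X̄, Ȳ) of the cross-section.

X̄ = 104.13 cm, Ȳ = 27.50 cm

rectangular body: A = 230 × 55 = 12650.00, centroid at (115.00, 27.50).
semicircular end: A = ½π·27.5² = 1187.91, centroid at (-11.67, 27.50).
ΣA = 13837.91 cm², ΣAX̄ = 1440885.42 cm³, ΣAȲ = 380542.65 cm³.
X̄ = 1440885.42/13837.91 = 104.13 cm; Ȳ = 380542.65/13837.91 = 27.50 cm.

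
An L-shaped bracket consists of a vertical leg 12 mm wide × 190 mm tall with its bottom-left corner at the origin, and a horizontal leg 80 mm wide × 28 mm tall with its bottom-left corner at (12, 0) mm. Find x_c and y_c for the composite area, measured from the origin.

vertical leg: A = 12 × 190 = 2280.00, centroid at (6.00, 95.00).
horizontal leg: A = 80 × 28 = 2240.00, centroid at (52.00, 14.00).
ΣA = 4520.00 mm², ΣAx_c = 130160.00 mm³, ΣAy_c = 247960.00 mm³.
x_c = 130160.00/4520.00 = 28.80 mm; y_c = 247960.00/4520.00 = 54.86 mm.

x_c = 28.80 mm, y_c = 54.86 mm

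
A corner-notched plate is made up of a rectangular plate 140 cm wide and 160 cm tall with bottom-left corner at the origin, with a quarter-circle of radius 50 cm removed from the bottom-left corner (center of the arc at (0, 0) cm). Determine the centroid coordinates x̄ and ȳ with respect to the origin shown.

plate: A = 140 × 160 = 22400.00, centroid at (70.00, 80.00).
removed quarter-circle: A = −¼π·50² = -1963.50, centroid at (21.22, 21.22).
ΣA = 20436.50 cm²
ΣAx̄ = (22400.00)(70.00) + (-1963.50)(21.22) = 1526333.33 cm³
ΣAȳ = (22400.00)(80.00) + (-1963.50)(21.22) = 1750333.33 cm³
x̄ = 1526333.33 / 20436.50 = 74.69 cm
ȳ = 1750333.33 / 20436.50 = 85.65 cm

x̄ = 74.69 cm, ȳ = 85.65 cm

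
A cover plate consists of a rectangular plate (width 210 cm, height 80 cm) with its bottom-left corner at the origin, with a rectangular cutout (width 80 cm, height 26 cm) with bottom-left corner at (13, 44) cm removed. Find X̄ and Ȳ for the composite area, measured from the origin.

X̄ = 112.35 cm, Ȳ = 37.60 cm

Part | A | x̄ᵢ | ȳᵢ | A·x̄ᵢ | A·ȳᵢ
plate | 16800.00 | 105.00 | 40.00 | 1764000.00 | 672000.00
hole | -2080.00 | 53.00 | 57.00 | -110240.00 | -118560.00
Σ | 14720.00 |  |  | 1653760.00 | 553440.00
X̄ = 1653760.00 / 14720.00 = 112.35 cm
Ȳ = 553440.00 / 14720.00 = 37.60 cm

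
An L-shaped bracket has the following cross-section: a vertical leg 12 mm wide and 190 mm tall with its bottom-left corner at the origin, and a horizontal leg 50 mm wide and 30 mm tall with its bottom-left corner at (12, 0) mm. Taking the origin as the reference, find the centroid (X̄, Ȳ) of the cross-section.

Part | A | x̄ᵢ | ȳᵢ | A·x̄ᵢ | A·ȳᵢ
vertical leg | 2280.00 | 6.00 | 95.00 | 13680.00 | 216600.00
horizontal leg | 1500.00 | 37.00 | 15.00 | 55500.00 | 22500.00
Σ | 3780.00 |  |  | 69180.00 | 239100.00
X̄ = 69180.00 / 3780.00 = 18.30 mm
Ȳ = 239100.00 / 3780.00 = 63.25 mm

X̄ = 18.30 mm, Ȳ = 63.25 mm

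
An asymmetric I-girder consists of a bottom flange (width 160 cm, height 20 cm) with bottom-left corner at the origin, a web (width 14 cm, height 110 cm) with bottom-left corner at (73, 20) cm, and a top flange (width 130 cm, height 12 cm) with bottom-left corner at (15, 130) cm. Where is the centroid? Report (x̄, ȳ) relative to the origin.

bottom flange: A = 160 × 20 = 3200.00, centroid at (80.00, 10.00).
web: A = 14 × 110 = 1540.00, centroid at (80.00, 75.00).
top flange: A = 130 × 12 = 1560.00, centroid at (80.00, 136.00).
ΣA = 6300.00 cm²
ΣAx̄ = (3200.00)(80.00) + (1540.00)(80.00) + (1560.00)(80.00) = 504000.00 cm³
ΣAȳ = (3200.00)(10.00) + (1540.00)(75.00) + (1560.00)(136.00) = 359660.00 cm³
x̄ = 504000.00 / 6300.00 = 80.00 cm
ȳ = 359660.00 / 6300.00 = 57.09 cm

x̄ = 80.00 cm, ȳ = 57.09 cm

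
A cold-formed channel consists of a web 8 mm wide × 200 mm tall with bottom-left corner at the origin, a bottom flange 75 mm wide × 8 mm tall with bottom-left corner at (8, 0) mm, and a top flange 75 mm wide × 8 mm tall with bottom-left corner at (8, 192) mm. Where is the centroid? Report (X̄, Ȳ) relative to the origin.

Part | A | x̄ᵢ | ȳᵢ | A·x̄ᵢ | A·ȳᵢ
web | 1600.00 | 4.00 | 100.00 | 6400.00 | 160000.00
bottom flange | 600.00 | 45.50 | 4.00 | 27300.00 | 2400.00
top flange | 600.00 | 45.50 | 196.00 | 27300.00 | 117600.00
Σ | 2800.00 |  |  | 61000.00 | 280000.00
X̄ = 61000.00 / 2800.00 = 21.79 mm
Ȳ = 280000.00 / 2800.00 = 100.00 mm

X̄ = 21.79 mm, Ȳ = 100.00 mm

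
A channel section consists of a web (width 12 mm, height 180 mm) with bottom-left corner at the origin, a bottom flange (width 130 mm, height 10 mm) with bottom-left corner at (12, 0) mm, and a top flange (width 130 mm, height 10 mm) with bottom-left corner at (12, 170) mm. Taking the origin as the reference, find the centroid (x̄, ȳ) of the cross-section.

web: A = 12 × 180 = 2160.00, centroid at (6.00, 90.00).
bottom flange: A = 130 × 10 = 1300.00, centroid at (77.00, 5.00).
top flange: A = 130 × 10 = 1300.00, centroid at (77.00, 175.00).
ΣA = 4760.00 mm², ΣAx̄ = 213160.00 mm³, ΣAȳ = 428400.00 mm³.
x̄ = 213160.00/4760.00 = 44.78 mm; ȳ = 428400.00/4760.00 = 90.00 mm.

x̄ = 44.78 mm, ȳ = 90.00 mm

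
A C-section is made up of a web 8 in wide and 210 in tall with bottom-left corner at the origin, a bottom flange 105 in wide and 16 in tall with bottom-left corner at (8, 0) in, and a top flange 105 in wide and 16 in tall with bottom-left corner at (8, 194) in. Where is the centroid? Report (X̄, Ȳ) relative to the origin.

X̄ = 41.67 in, Ȳ = 105.00 in

web: A = 8 × 210 = 1680.00, centroid at (4.00, 105.00).
bottom flange: A = 105 × 16 = 1680.00, centroid at (60.50, 8.00).
top flange: A = 105 × 16 = 1680.00, centroid at (60.50, 202.00).
ΣA = 5040.00 in², ΣAX̄ = 210000.00 in³, ΣAȲ = 529200.00 in³.
X̄ = 210000.00/5040.00 = 41.67 in; Ȳ = 529200.00/5040.00 = 105.00 in.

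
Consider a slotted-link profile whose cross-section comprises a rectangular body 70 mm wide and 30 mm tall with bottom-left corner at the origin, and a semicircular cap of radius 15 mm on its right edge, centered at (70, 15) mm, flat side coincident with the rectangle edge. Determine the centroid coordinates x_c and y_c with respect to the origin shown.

rectangular body: A = 70 × 30 = 2100.00, centroid at (35.00, 15.00).
semicircular end: A = ½π·15² = 353.43, centroid at (76.37, 15.00).
ΣA = 2453.43 mm²
ΣAx_c = (2100.00)(35.00) + (353.43)(76.37) = 100490.04 mm³
ΣAy_c = (2100.00)(15.00) + (353.43)(15.00) = 36801.44 mm³
x_c = 100490.04 / 2453.43 = 40.96 mm
y_c = 36801.44 / 2453.43 = 15.00 mm

x_c = 40.96 mm, y_c = 15.00 mm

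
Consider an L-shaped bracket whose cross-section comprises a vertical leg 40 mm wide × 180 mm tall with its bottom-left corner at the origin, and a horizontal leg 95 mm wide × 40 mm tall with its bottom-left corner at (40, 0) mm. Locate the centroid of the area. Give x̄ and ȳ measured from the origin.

x̄ = 43.32 mm, ȳ = 65.82 mm

Part | A | x̄ᵢ | ȳᵢ | A·x̄ᵢ | A·ȳᵢ
vertical leg | 7200.00 | 20.00 | 90.00 | 144000.00 | 648000.00
horizontal leg | 3800.00 | 87.50 | 20.00 | 332500.00 | 76000.00
Σ | 11000.00 |  |  | 476500.00 | 724000.00
x̄ = 476500.00 / 11000.00 = 43.32 mm
ȳ = 724000.00 / 11000.00 = 65.82 mm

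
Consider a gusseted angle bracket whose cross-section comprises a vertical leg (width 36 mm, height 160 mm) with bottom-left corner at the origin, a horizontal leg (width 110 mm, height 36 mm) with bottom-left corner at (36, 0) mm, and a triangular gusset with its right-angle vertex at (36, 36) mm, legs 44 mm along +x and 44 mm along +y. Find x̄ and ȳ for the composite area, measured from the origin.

x̄ = 48.01 mm, ȳ = 54.37 mm

vertical leg: A = 36 × 160 = 5760.00, centroid at (18.00, 80.00).
horizontal leg: A = 110 × 36 = 3960.00, centroid at (91.00, 18.00).
gusset: A = ½·44·44 = 968.00, centroid at (50.67, 50.67).
ΣA = 10688.00 mm²
ΣAx̄ = (5760.00)(18.00) + (3960.00)(91.00) + (968.00)(50.67) = 513085.33 mm³
ΣAȳ = (5760.00)(80.00) + (3960.00)(18.00) + (968.00)(50.67) = 581125.33 mm³
x̄ = 513085.33 / 10688.00 = 48.01 mm
ȳ = 581125.33 / 10688.00 = 54.37 mm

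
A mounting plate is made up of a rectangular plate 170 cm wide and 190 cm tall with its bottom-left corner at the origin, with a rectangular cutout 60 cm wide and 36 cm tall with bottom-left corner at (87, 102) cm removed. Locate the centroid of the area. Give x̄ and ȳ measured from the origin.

x̄ = 82.71 cm, ȳ = 93.21 cm

Part | A | x̄ᵢ | ȳᵢ | A·x̄ᵢ | A·ȳᵢ
plate | 32300.00 | 85.00 | 95.00 | 2745500.00 | 3068500.00
hole | -2160.00 | 117.00 | 120.00 | -252720.00 | -259200.00
Σ | 30140.00 |  |  | 2492780.00 | 2809300.00
x̄ = 2492780.00 / 30140.00 = 82.71 cm
ȳ = 2809300.00 / 30140.00 = 93.21 cm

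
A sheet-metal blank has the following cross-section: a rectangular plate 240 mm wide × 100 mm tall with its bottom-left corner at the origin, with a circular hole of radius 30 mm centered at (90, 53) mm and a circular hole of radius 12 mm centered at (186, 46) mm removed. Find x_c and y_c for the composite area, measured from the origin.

Part | A | x̄ᵢ | ȳᵢ | A·x̄ᵢ | A·ȳᵢ
plate | 24000.00 | 120.00 | 50.00 | 2880000.00 | 1200000.00
hole 1 | -2827.43 | 90.00 | 53.00 | -254469.00 | -149853.97
hole 2 | -452.39 | 186.00 | 46.00 | -84144.42 | -20809.91
Σ | 20720.18 |  |  | 2541386.58 | 1029336.12
x_c = 2541386.58 / 20720.18 = 122.65 mm
y_c = 1029336.12 / 20720.18 = 49.68 mm

x_c = 122.65 mm, y_c = 49.68 mm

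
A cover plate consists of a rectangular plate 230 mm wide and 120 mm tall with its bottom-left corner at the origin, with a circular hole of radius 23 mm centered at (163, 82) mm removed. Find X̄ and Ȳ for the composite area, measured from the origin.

plate: A = 230 × 120 = 27600.00, centroid at (115.00, 60.00).
hole: A = −π·23² = -1661.90, centroid at (163.00, 82.00).
ΣA = 25938.10 mm²
ΣAX̄ = (27600.00)(115.00) + (-1661.90)(163.00) = 2903109.89 mm³
ΣAȲ = (27600.00)(60.00) + (-1661.90)(82.00) = 1519723.99 mm³
X̄ = 2903109.89 / 25938.10 = 111.92 mm
Ȳ = 1519723.99 / 25938.10 = 58.59 mm

X̄ = 111.92 mm, Ȳ = 58.59 mm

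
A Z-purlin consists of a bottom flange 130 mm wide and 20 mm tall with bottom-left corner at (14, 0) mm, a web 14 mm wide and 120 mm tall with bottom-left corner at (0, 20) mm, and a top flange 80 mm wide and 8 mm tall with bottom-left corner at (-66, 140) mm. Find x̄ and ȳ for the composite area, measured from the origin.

bottom flange: A = 130 × 20 = 2600.00, centroid at (79.00, 10.00).
web: A = 14 × 120 = 1680.00, centroid at (7.00, 80.00).
top flange: A = 80 × 8 = 640.00, centroid at (-26.00, 144.00).
ΣA = 4920.00 mm²
ΣAx̄ = (2600.00)(79.00) + (1680.00)(7.00) + (640.00)(-26.00) = 200520.00 mm³
ΣAȳ = (2600.00)(10.00) + (1680.00)(80.00) + (640.00)(144.00) = 252560.00 mm³
x̄ = 200520.00 / 4920.00 = 40.76 mm
ȳ = 252560.00 / 4920.00 = 51.33 mm

x̄ = 40.76 mm, ȳ = 51.33 mm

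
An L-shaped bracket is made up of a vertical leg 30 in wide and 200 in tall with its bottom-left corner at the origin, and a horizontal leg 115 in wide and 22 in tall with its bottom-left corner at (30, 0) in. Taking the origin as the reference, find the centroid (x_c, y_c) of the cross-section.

x_c = 36.50 in, y_c = 73.60 in

Part | A | x̄ᵢ | ȳᵢ | A·x̄ᵢ | A·ȳᵢ
vertical leg | 6000.00 | 15.00 | 100.00 | 90000.00 | 600000.00
horizontal leg | 2530.00 | 87.50 | 11.00 | 221375.00 | 27830.00
Σ | 8530.00 |  |  | 311375.00 | 627830.00
x_c = 311375.00 / 8530.00 = 36.50 in
y_c = 627830.00 / 8530.00 = 73.60 in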